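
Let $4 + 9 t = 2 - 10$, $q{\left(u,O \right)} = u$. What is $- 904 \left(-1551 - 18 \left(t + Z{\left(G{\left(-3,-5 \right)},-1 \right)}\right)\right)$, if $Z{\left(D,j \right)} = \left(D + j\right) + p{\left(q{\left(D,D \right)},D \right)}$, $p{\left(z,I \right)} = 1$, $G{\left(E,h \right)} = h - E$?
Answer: $1347864$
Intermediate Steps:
$Z{\left(D,j \right)} = 1 + D + j$ ($Z{\left(D,j \right)} = \left(D + j\right) + 1 = 1 + D + j$)
$t = - \frac{4}{3}$ ($t = - \frac{4}{9} + \frac{2 - 10}{9} = - \frac{4}{9} + \frac{1}{9} \left(-8\right) = - \frac{4}{9} - \frac{8}{9} = - \frac{4}{3} \approx -1.3333$)
$- 904 \left(-1551 - 18 \left(t + Z{\left(G{\left(-3,-5 \right)},-1 \right)}\right)\right) = - 904 \left(-1551 - 18 \left(- \frac{4}{3} - 2\right)\right) = - 904 \left(-1551 - -60\right) = - 904 \left(-1551 + 60\right) = \left(-904\right) \left(-1491\right) = 1347864$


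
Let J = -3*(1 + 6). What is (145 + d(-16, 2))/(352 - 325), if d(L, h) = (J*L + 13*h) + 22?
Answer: 529/27 ≈ 19.593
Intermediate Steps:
J = -21 (J = -3*7 = -21)
d(L, h) = 22 - 21*L + 13*h (d(L, h) = (-21*L + 13*h) + 22 = 22 - 21*L + 13*h)
(145 + d(-16, 2))/(352 - 325) = (145 + (22 - 21*(-16) + 13*2))/(352 - 325) = (145 + (22 + 336 + 26))/27 = (145 + 384)*(1/27) = 529*(1/27) = 529/27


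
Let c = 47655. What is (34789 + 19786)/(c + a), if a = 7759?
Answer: 54575/55414 ≈ 0.98486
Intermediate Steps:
(34789 + 19786)/(c + a) = (34789 + 19786)/(47655 + 7759) = 54575/55414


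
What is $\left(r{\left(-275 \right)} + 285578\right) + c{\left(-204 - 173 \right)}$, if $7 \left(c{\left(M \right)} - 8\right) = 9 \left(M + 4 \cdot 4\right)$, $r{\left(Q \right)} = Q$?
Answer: $\frac{1993928}{7} \approx 2.8485 \cdot 10^{5}$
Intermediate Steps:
$c{\left(M \right)} = \frac{200}{7} + \frac{9 M}{7}$ ($c{\left(M \right)} = 8 + \frac{9 \left(M + 4 \cdot 4\right)}{7} = 8 + \frac{9 \left(M + 16\right)}{7} = 8 + \frac{9 \left(16 + M\right)}{7} = 8 + \frac{144 + 9 M}{7} = 8 + \left(\frac{144}{7} + \frac{9 M}{7}\right) = \frac{200}{7} + \frac{9 M}{7}$)
$\left(r{\left(-275 \right)} + 285578\right) + c{\left(-204 - 173 \right)} = \left(-275 + 285578\right) + \left(\frac{200}{7} + \frac{9 \left(-204 - 173\right)}{7}\right) = 285303 + \left(\frac{200}{7} + \frac{9}{7} \left(-377\right)\right) = 285303 + \left(\frac{200}{7} - \frac{3393}{7}\right) = 285303 - \frac{3193}{7} = \frac{1993928}{7}$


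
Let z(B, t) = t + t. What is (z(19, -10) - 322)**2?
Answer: 116964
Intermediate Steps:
z(B, t) = 2*t
(z(19, -10) - 322)**2 = (2*(-10) - 322)**2 = (-20 - 322)**2 = (-342)**2 = 116964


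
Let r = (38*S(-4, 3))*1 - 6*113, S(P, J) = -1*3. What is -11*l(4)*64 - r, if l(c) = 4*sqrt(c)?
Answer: -4840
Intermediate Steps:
S(P, J) = -3
r = -792 (r = (38*(-3))*1 - 6*113 = -114*1 - 678 = -114 - 678 = -792)
-11*l(4)*64 - r = -44*sqrt(4)*64 - 1*(-792) = -44*2*64 + 792 = -11*8*64 + 792 = -88*64 + 792 = -5632 + 792 = -4840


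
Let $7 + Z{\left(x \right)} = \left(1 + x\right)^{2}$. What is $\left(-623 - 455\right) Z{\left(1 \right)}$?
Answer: $3234$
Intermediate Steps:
$Z{\left(x \right)} = -7 + \left(1 + x\right)^{2}$
$\left(-623 - 455\right) Z{\left(1 \right)} = \left(-623 - 455\right) \left(-7 + \left(1 + 1\right)^{2}\right) = \left(-623 - 455\right) \left(-7 + 2^{2}\right) = - 1078 \left(-7 + 4\right) = \left(-1078\right) \left(-3\right) = 3234$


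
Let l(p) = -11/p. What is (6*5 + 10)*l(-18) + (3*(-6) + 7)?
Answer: 121/9 ≈ 13.444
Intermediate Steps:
(6*5 + 10)*l(-18) + (3*(-6) + 7) = (6*5 + 10)*(-11/(-18)) + (3*(-6) + 7) = (30 + 10)*(-11*(-1/18)) + (-18 + 7) = 40*(11/18) - 11 = 220/9 - 11 = 121/9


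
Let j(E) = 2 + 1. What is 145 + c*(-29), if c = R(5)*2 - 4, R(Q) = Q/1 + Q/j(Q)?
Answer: -377/3 ≈ -125.67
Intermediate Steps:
j(E) = 3
R(Q) = 4*Q/3 (R(Q) = Q/1 + Q/3 = Q*1 + Q*(1/3) = Q + Q/3 = 4*Q/3)
c = 28/3 (c = ((4/3)*5)*2 - 4 = (20/3)*2 - 4 = 40/3 - 4 = 28/3 ≈ 9.3333)
145 + c*(-29) = 145 + (28/3)*(-29) = 145 - 812/3 = -377/3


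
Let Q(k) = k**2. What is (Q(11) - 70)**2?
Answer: 2601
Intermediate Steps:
(Q(11) - 70)**2 = (11**2 - 70)**2 = (121 - 70)**2 = 51**2 = 2601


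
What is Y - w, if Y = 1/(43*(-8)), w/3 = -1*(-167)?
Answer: -172345/344 ≈ -501.00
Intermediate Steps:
w = 501 (w = 3*(-1*(-167)) = 3*167 = 501)
Y = -1/344 (Y = 1/(-344) = -1/344 ≈ -0.0029070)
Y - w = -1/344 - 1*501 = -1/344 - 501 = -172345/344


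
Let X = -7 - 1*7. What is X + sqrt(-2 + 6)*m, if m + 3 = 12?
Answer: 4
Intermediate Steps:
m = 9 (m = -3 + 12 = 9)
X = -14 (X = -7 - 7 = -14)
X + sqrt(-2 + 6)*m = -14 + sqrt(-2 + 6)*9 = -14 + sqrt(4)*9 = -14 + 2*9 = -14 + 18 = 4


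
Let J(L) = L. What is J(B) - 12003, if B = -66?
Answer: -12069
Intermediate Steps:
J(B) - 12003 = -66 - 12003 = -12069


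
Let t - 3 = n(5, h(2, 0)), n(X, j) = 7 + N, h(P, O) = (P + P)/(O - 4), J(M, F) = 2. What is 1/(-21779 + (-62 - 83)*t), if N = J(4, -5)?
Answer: -1/23519 ≈ -4.2519e-5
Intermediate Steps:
N = 2
h(P, O) = 2*P/(-4 + O) (h(P, O) = (2*P)/(-4 + O) = 2*P/(-4 + O))
n(X, j) = 9 (n(X, j) = 7 + 2 = 9)
t = 12 (t = 3 + 9 = 12)
1/(-21779 + (-62 - 83)*t) = 1/(-21779 + (-62 - 83)*12) = 1/(-21779 - 145*12) = 1/(-21779 - 1740) = 1/(-23519) = -1/23519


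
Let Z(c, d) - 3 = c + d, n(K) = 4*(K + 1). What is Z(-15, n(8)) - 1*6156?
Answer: -6132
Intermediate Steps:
n(K) = 4 + 4*K (n(K) = 4*(1 + K) = 4 + 4*K)
Z(c, d) = 3 + c + d (Z(c, d) = 3 + (c + d) = 3 + c + d)
Z(-15, n(8)) - 1*6156 = (3 - 15 + (4 + 4*8)) - 1*6156 = (3 - 15 + (4 + 32)) - 6156 = (3 - 15 + 36) - 6156 = 24 - 6156 = -6132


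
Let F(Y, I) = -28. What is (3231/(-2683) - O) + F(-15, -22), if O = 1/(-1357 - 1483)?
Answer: -222525517/7619720 ≈ -29.204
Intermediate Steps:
O = -1/2840 (O = 1/(-2840) = -1/2840 ≈ -0.00035211)
(3231/(-2683) - O) + F(-15, -22) = (3231/(-2683) - 1*(-1/2840)) - 28 = (3231*(-1/2683) + 1/2840) - 28 = (-3231/2683 + 1/2840) - 28 = -9173357/7619720 - 28 = -222525517/7619720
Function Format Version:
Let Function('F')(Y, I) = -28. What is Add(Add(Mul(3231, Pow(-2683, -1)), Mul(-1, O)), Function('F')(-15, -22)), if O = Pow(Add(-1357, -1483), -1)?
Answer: Rational(-222525517, 7619720) ≈ -29.204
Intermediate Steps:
O = Rational(-1, 2840) (O = Pow(-2840, -1) = Rational(-1, 2840) ≈ -0.00035211)
Add(Add(Mul(3231, Pow(-2683, -1)), Mul(-1, O)), Function('F')(-15, -22)) = Add(Add(Mul(3231, Pow(-2683, -1)), Mul(-1, Rational(-1, 2840))), -28) = Add(Add(Mul(3231, Rational(-1, 2683)), Rational(1, 2840)), -28) = Add(Add(Rational(-3231, 2683), Rational(1, 2840)), -28) = Add(Rational(-9173357, 7619720), -28) = Rational(-222525517, 7619720)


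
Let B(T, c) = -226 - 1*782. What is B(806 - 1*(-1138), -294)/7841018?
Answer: -504/3920509 ≈ -0.00012855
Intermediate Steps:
B(T, c) = -1008 (B(T, c) = -226 - 782 = -1008)
B(806 - 1*(-1138), -294)/7841018 = -1008/7841018 = -1008*1/7841018 = -504/3920509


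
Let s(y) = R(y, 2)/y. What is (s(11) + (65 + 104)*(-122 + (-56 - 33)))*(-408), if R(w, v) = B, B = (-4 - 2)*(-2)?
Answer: 160032696/11 ≈ 1.4548e+7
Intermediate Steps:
B = 12 (B = -6*(-2) = 12)
R(w, v) = 12
s(y) = 12/y
(s(11) + (65 + 104)*(-122 + (-56 - 33)))*(-408) = (12/11 + (65 + 104)*(-122 + (-56 - 33)))*(-408) = (12*(1/11) + 169*(-122 - 89))*(-408) = (12/11 + 169*(-211))*(-408) = (12/11 - 35659)*(-408) = -392237/11*(-408) = 160032696/11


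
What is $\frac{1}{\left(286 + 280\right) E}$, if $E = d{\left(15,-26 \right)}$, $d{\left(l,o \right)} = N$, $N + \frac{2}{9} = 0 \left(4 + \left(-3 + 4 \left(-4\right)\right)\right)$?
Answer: $- \frac{9}{1132} \approx -0.0079505$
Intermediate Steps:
$N = - \frac{2}{9}$ ($N = - \frac{2}{9} + 0 \left(4 + \left(-3 + 4 \left(-4\right)\right)\right) = - \frac{2}{9} + 0 \left(4 - 19\right) = - \frac{2}{9} + 0 \left(-15\right) = - \frac{2}{9} + 0 = - \frac{2}{9} \approx -0.22222$)
$d{\left(l,o \right)} = - \frac{2}{9}$
$E = - \frac{2}{9} \approx -0.22222$
$\frac{1}{\left(286 + 280\right) E} = \frac{1}{\left(286 + 280\right) \left(- \frac{2}{9}\right)} = \frac{1}{566} \left(- \frac{9}{2}\right) = - \frac{9}{1132}$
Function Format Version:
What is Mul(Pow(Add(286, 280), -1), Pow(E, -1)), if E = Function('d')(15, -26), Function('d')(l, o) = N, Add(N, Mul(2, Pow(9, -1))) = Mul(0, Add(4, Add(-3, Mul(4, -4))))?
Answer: Rational(-9, 1132) ≈ -0.0079505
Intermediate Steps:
N = Rational(-2, 9) (N = Add(Rational(-2, 9), Mul(0, Add(4, Add(-3, Mul(4, -4))))) = Add(Rational(-2, 9), Mul(0, Add(4, Add(-3, -16)))) = Add(Rational(-2, 9), Mul(0, Add(4, -19))) = Add(Rational(-2, 9), Mul(0, -15)) = Add(Rational(-2, 9), 0) = Rational(-2, 9) ≈ -0.22222)
Function('d')(l, o) = Rational(-2, 9)
E = Rational(-2, 9) ≈ -0.22222
Mul(Pow(Add(286, 280), -1), Pow(E, -1)) = Mul(Pow(Add(286, 280), -1), Pow(Rational(-2, 9), -1)) = Mul(Pow(566, -1), Rational(-9, 2)) = Mul(Rational(1, 566), Rational(-9, 2)) = Rational(-9, 1132)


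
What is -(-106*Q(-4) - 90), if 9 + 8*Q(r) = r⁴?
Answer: 13451/4 ≈ 3362.8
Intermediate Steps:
Q(r) = -9/8 + r⁴/8
-(-106*Q(-4) - 90) = -(-106*(-9/8 + (⅛)*(-4)⁴) - 90) = -(-106*(-9/8 + (⅛)*256) - 90) = -(-106*(-9/8 + 32) - 90) = -(-106*247/8 - 90) = -(-13091/4 - 90) = -1*(-13451/4) = 13451/4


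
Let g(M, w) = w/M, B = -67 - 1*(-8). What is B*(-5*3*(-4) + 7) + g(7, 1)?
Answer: -27670/7 ≈ -3952.9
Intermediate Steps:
B = -59 (B = -67 + 8 = -59)
B*(-5*3*(-4) + 7) + g(7, 1) = -59*(-5*3*(-4) + 7) + 1/7 = -59*(-(-60) + 7) + 1*(⅐) = -59*(-5*(-12) + 7) + ⅐ = -59*(60 + 7) + ⅐ = -59*67 + ⅐ = -3953 + ⅐ = -27670/7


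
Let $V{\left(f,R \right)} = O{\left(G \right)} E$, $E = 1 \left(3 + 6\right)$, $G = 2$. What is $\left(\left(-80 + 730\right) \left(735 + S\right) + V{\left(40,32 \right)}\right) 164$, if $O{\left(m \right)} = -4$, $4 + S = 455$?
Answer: $126421696$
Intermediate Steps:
$S = 451$ ($S = -4 + 455 = 451$)
$E = 9$ ($E = 1 \cdot 9 = 9$)
$V{\left(f,R \right)} = -36$ ($V{\left(f,R \right)} = \left(-4\right) 9 = -36$)
$\left(\left(-80 + 730\right) \left(735 + S\right) + V{\left(40,32 \right)}\right) 164 = \left(\left(-80 + 730\right) \left(735 + 451\right) - 36\right) 164 = \left(650 \cdot 1186 - 36\right) 164 = \left(770900 - 36\right) 164 = 770864 \cdot 164 = 126421696$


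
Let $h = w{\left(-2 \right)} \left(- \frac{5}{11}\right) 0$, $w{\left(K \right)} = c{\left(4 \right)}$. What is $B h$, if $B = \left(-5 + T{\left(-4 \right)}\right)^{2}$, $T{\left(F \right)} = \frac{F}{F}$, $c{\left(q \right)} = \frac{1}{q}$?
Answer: $0$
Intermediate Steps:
$w{\left(K \right)} = \frac{1}{4}$
$T{\left(F \right)} = 1$
$B = 16$ ($B = \left(-5 + 1\right)^{2} = \left(-4\right)^{2} = 16$)
$h = 0$ ($h = \frac{\left(-5\right) \frac{1}{11}}{4} \cdot 0 = \frac{1}{4} \left(- \frac{5}{11}\right) 0 = \left(- \frac{5}{44}\right) 0 = 0$)
$B h = 16 \cdot 0 = 0$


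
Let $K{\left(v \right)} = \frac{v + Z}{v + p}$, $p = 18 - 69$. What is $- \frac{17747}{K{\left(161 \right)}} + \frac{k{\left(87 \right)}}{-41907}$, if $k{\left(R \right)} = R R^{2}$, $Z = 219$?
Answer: $- \frac{2735327311}{530822} \approx -5153.0$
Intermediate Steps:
$p = -51$
$k{\left(R \right)} = R^{3}$
$K{\left(v \right)} = \frac{219 + v}{-51 + v}$ ($K{\left(v \right)} = \frac{v + 219}{v - 51} = \frac{219 + v}{-51 + v}$)
$- \frac{17747}{K{\left(161 \right)}} + \frac{k{\left(87 \right)}}{-41907} = - \frac{17747}{\frac{1}{-51 + 161} \left(219 + 161\right)} + \frac{87^{3}}{-41907} = - \frac{17747}{\frac{1}{110} \cdot 380} + 658503 \left(- \frac{1}{41907}\right) = - \frac{17747}{\frac{1}{110} \cdot 380} - \frac{219501}{13969} = - \frac{17747}{\frac{38}{11}} - \frac{219501}{13969} = \left(-17747\right) \frac{11}{38} - \frac{219501}{13969} = - \frac{195217}{38} - \frac{219501}{13969} = - \frac{2735327311}{530822}$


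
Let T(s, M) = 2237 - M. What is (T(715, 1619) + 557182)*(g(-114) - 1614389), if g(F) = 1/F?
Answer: -51328852778300/57 ≈ -9.0051e+11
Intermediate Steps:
(T(715, 1619) + 557182)*(g(-114) - 1614389) = ((2237 - 1*1619) + 557182)*(1/(-114) - 1614389) = ((2237 - 1619) + 557182)*(-1/114 - 1614389) = (618 + 557182)*(-184040347/114) = 557800*(-184040347/114) = -51328852778300/57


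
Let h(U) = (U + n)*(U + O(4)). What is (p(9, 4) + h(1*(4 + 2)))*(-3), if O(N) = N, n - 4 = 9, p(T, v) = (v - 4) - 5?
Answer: -555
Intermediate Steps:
p(T, v) = -9 + v (p(T, v) = (-4 + v) - 5 = -9 + v)
n = 13 (n = 4 + 9 = 13)
h(U) = (4 + U)*(13 + U) (h(U) = (U + 13)*(U + 4) = (13 + U)*(4 + U) = (4 + U)*(13 + U))
(p(9, 4) + h(1*(4 + 2)))*(-3) = ((-9 + 4) + (52 + (1*(4 + 2))**2 + 17*(1*(4 + 2))))*(-3) = (-5 + (52 + (1*6)**2 + 17*(1*6)))*(-3) = (-5 + (52 + 6**2 + 17*6))*(-3) = (-5 + (52 + 36 + 102))*(-3) = (-5 + 190)*(-3) = 185*(-3) = -555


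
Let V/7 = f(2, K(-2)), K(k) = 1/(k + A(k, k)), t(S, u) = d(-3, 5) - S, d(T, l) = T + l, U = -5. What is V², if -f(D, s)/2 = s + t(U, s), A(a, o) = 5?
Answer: 94864/9 ≈ 10540.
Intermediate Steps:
t(S, u) = 2 - S (t(S, u) = (-3 + 5) - S = 2 - S)
K(k) = 1/(5 + k) (K(k) = 1/(k + 5) = 1/(5 + k))
f(D, s) = -14 - 2*s (f(D, s) = -2*(s + (2 - 1*(-5))) = -2*(s + (2 + 5)) = -2*(s + 7) = -2*(7 + s) = -14 - 2*s)
V = -308/3 (V = 7*(-14 - 2/(5 - 2)) = 7*(-14 - 2/3) = 7*(-14 - 2*⅓) = 7*(-14 - ⅔) = 7*(-44/3) = -308/3 ≈ -102.67)
V² = (-308/3)² = 94864/9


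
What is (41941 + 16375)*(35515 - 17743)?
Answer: 1036391952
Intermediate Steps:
(41941 + 16375)*(35515 - 17743) = 58316*17772 = 1036391952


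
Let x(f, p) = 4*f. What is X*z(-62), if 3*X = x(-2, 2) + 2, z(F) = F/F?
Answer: -2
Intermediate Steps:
z(F) = 1
X = -2 (X = (4*(-2) + 2)/3 = (-8 + 2)/3 = (1/3)*(-6) = -2)
X*z(-62) = -2*1 = -2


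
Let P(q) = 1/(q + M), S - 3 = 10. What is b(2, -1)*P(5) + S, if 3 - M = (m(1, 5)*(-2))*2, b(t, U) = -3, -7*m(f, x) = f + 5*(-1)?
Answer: 305/24 ≈ 12.708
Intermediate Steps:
S = 13 (S = 3 + 10 = 13)
m(f, x) = 5/7 - f/7 (m(f, x) = -(f + 5*(-1))/7 = -(f - 5)/7 = -(-5 + f)/7 = 5/7 - f/7)
M = 37/7 (M = 3 - (5/7 - ⅐*1)*(-2)*2 = 3 - (5/7 - ⅐)*(-2)*2 = 3 - (4/7)*(-2)*2 = 3 - (-8)*2/7 = 3 - 1*(-16/7) = 3 + 16/7 = 37/7 ≈ 5.2857)
P(q) = 1/(37/7 + q) (P(q) = 1/(q + 37/7) = 1/(37/7 + q))
b(2, -1)*P(5) + S = -21/(37 + 7*5) + 13 = -21/(37 + 35) + 13 = -21/72 + 13 = -3*7/72 + 13 = -7/24 + 13 = 305/24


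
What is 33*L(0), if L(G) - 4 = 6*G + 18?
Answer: 726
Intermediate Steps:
L(G) = 22 + 6*G (L(G) = 4 + (6*G + 18) = 4 + (18 + 6*G) = 22 + 6*G)
33*L(0) = 33*(22 + 6*0) = 33*(22 + 0) = 33*22 = 726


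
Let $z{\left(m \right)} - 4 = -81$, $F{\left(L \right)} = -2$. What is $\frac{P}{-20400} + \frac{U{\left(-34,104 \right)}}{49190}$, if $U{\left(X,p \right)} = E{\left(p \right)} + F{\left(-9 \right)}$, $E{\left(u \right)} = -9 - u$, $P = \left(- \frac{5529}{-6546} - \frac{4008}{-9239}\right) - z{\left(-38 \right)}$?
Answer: $- \frac{4163955743067}{674319080501600} \approx -0.0061751$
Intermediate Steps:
$z{\left(m \right)} = -77$ ($z{\left(m \right)} = 4 - 81 = -77$)
$P = \frac{1578054279}{20159498}$ ($P = \left(- \frac{5529}{-6546} - \frac{4008}{-9239}\right) - -77 = \left(\left(-5529\right) \left(- \frac{1}{6546}\right) - - \frac{4008}{9239}\right) + 77 = \left(\frac{1843}{2182} + \frac{4008}{9239}\right) + 77 = \frac{25772933}{20159498} + 77 = \frac{1578054279}{20159498} \approx 78.278$)
$U{\left(X,p \right)} = -11 - p$ ($U{\left(X,p \right)} = \left(-9 - p\right) - 2 = -11 - p$)
$\frac{P}{-20400} + \frac{U{\left(-34,104 \right)}}{49190} = \frac{1578054279}{20159498 \left(-20400\right)} + \frac{-11 - 104}{49190} = \frac{1578054279}{20159498} \left(- \frac{1}{20400}\right) + \left(-11 - 104\right) \frac{1}{49190} = - \frac{526018093}{137084586400} - \frac{23}{9838} = - \frac{4163955743067}{674319080501600}$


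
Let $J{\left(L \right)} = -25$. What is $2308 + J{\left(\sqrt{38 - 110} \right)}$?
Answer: $2283$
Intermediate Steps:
$2308 + J{\left(\sqrt{38 - 110} \right)} = 2308 - 25 = 2283$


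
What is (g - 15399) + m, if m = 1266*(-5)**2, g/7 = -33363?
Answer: -217290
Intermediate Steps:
g = -233541 (g = 7*(-33363) = -233541)
m = 31650 (m = 1266*25 = 31650)
(g - 15399) + m = (-233541 - 15399) + 31650 = -248940 + 31650 = -217290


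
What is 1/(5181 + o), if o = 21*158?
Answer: 1/8499 ≈ 0.00011766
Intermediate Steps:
o = 3318
1/(5181 + o) = 1/(5181 + 3318) = 1/8499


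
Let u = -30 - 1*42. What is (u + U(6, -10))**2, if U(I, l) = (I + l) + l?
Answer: 7396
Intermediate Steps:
u = -72 (u = -30 - 42 = -72)
U(I, l) = I + 2*l
(u + U(6, -10))**2 = (-72 + (6 + 2*(-10)))**2 = (-72 + (6 - 20))**2 = (-72 - 14)**2 = (-86)**2 = 7396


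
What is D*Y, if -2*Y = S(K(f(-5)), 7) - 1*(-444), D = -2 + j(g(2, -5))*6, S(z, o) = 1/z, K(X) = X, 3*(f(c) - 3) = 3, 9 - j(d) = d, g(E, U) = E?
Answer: -8885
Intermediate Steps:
j(d) = 9 - d
f(c) = 4 (f(c) = 3 + (⅓)*3 = 3 + 1 = 4)
S(z, o) = 1/z
D = 40 (D = -2 + (9 - 1*2)*6 = -2 + (9 - 2)*6 = -2 + 7*6 = -2 + 42 = 40)
Y = -1777/8 (Y = -(1/4 - 1*(-444))/2 = -(¼ + 444)/2 = -½*1777/4 = -1777/8 ≈ -222.13)
D*Y = 40*(-1777/8) = -8885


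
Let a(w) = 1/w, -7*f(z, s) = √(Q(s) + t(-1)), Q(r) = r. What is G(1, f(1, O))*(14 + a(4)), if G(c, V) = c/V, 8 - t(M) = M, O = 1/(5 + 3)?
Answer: -399*√146/146 ≈ -33.021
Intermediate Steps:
O = ⅛ (O = 1/8 = ⅛ ≈ 0.12500)
t(M) = 8 - M
f(z, s) = -√(9 + s)/7 (f(z, s) = -√(s + (8 - 1*(-1)))/7 = -√(s + (8 + 1))/7 = -√(s + 9)/7 = -√(9 + s)/7)
G(1, f(1, O))*(14 + a(4)) = (1/(-√(9 + ⅛)/7))*(14 + 1/4) = (1/(-√146/28))*(14 + ¼) = (1/(-√146/28))*(57/4) = (1*(-14*√146/73))*(57/4) = -14*√146/73*(57/4) = -399*√146/146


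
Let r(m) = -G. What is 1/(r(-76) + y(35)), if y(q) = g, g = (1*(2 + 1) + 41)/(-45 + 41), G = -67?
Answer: 1/56 ≈ 0.017857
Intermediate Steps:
r(m) = 67 (r(m) = -1*(-67) = 67)
g = -11 (g = (1*3 + 41)/(-4) = (3 + 41)*(-1/4) = 44*(-1/4) = -11)
y(q) = -11
1/(r(-76) + y(35)) = 1/(67 - 11) = 1/56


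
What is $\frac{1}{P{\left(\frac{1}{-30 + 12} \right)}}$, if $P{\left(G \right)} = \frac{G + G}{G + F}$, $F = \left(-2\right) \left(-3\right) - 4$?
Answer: $- \frac{35}{2} \approx -17.5$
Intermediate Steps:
$F = 2$ ($F = 6 - 4 = 2$)
$P{\left(G \right)} = \frac{2 G}{2 + G}$ ($P{\left(G \right)} = \frac{G + G}{G + 2} = \frac{2 G}{2 + G}$)
$\frac{1}{P{\left(\frac{1}{-30 + 12} \right)}} = \frac{1}{2 \frac{1}{-30 + 12} \frac{1}{2 + \frac{1}{-30 + 12}}} = \frac{1}{2 \frac{1}{-18} \frac{1}{2 + \frac{1}{-18}}} = \frac{1}{2 \left(- \frac{1}{18}\right) \frac{1}{2 - \frac{1}{18}}} = \frac{1}{2 \left(- \frac{1}{18}\right) \frac{1}{\frac{35}{18}}} = \frac{1}{2 \left(- \frac{1}{18}\right) \frac{18}{35}} = \frac{1}{- \frac{2}{35}} = - \frac{35}{2}$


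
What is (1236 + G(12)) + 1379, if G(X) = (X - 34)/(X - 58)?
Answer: 60156/23 ≈ 2615.5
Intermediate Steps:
G(X) = (-34 + X)/(-58 + X)
(1236 + G(12)) + 1379 = (1236 + (-34 + 12)/(-58 + 12)) + 1379 = (1236 - 22/(-46)) + 1379 = (1236 - 1/46*(-22)) + 1379 = (1236 + 11/23) + 1379 = 28439/23 + 1379 = 60156/23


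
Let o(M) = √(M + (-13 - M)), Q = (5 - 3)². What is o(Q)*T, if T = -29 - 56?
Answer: -85*I*√13 ≈ -306.47*I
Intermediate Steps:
Q = 4 (Q = 2² = 4)
o(M) = I*√13 (o(M) = √(-13) = I*√13)
T = -85
o(Q)*T = (I*√13)*(-85) = -85*I*√13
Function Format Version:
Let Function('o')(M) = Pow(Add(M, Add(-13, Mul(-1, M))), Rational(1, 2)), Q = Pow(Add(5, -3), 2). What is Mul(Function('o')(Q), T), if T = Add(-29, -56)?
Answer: Mul(-85, I, Pow(13, Rational(1, 2))) ≈ Mul(-306.47, I)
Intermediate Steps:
Q = 4 (Q = Pow(2, 2) = 4)
Function('o')(M) = Mul(I, Pow(13, Rational(1, 2))) (Function('o')(M) = Pow(-13, Rational(1, 2)) = Mul(I, Pow(13, Rational(1, 2))))
T = -85
Mul(Function('o')(Q), T) = Mul(Mul(I, Pow(13, Rational(1, 2))), -85) = Mul(-85, I, Pow(13, Rational(1, 2)))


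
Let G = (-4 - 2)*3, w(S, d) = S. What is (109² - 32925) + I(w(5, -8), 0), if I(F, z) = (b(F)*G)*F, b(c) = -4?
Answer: -20684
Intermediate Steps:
G = -18 (G = -6*3 = -18)
I(F, z) = 72*F (I(F, z) = (-4*(-18))*F = 72*F)
(109² - 32925) + I(w(5, -8), 0) = (109² - 32925) + 72*5 = (11881 - 32925) + 360 = -21044 + 360 = -20684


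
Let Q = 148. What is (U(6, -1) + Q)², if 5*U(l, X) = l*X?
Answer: 538756/25 ≈ 21550.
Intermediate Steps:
U(l, X) = X*l/5 (U(l, X) = (l*X)/5 = (X*l)/5 = X*l/5)
(U(6, -1) + Q)² = ((⅕)*(-1)*6 + 148)² = (-6/5 + 148)² = (734/5)² = 538756/25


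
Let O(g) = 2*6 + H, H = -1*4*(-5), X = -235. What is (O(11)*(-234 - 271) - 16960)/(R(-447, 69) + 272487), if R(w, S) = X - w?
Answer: -33120/272699 ≈ -0.12145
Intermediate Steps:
H = 20 (H = -4*(-5) = 20)
R(w, S) = -235 - w
O(g) = 32 (O(g) = 2*6 + 20 = 12 + 20 = 32)
(O(11)*(-234 - 271) - 16960)/(R(-447, 69) + 272487) = (32*(-234 - 271) - 16960)/((-235 - 1*(-447)) + 272487) = (32*(-505) - 16960)/((-235 + 447) + 272487) = (-16160 - 16960)/(212 + 272487) = -33120/272699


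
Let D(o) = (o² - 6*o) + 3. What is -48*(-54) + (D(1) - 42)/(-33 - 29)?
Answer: 80374/31 ≈ 2592.7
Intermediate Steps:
D(o) = 3 + o² - 6*o
-48*(-54) + (D(1) - 42)/(-33 - 29) = -48*(-54) + ((3 + 1² - 6*1) - 42)/(-33 - 29) = 2592 + ((3 + 1 - 6) - 42)/(-62) = 2592 + (-2 - 42)*(-1/62) = 2592 - 44*(-1/62) = 2592 + 22/31 = 80374/31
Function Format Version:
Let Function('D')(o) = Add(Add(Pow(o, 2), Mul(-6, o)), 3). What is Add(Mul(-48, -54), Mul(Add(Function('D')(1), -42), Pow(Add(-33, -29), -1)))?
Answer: Rational(80374, 31) ≈ 2592.7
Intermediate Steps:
Function('D')(o) = Add(3, Pow(o, 2), Mul(-6, o))
Add(Mul(-48, -54), Mul(Add(Function('D')(1), -42), Pow(Add(-33, -29), -1))) = Add(Mul(-48, -54), Mul(Add(Add(3, Pow(1, 2), Mul(-6, 1)), -42), Pow(Add(-33, -29), -1))) = Add(2592, Mul(Add(Add(3, 1, -6), -42), Pow(-62, -1))) = Add(2592, Mul(Add(-2, -42), Rational(-1, 62))) = Add(2592, Mul(-44, Rational(-1, 62))) = Add(2592, Rational(22, 31)) = Rational(80374, 31)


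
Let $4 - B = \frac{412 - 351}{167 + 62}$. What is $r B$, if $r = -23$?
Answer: $- \frac{19665}{229} \approx -85.873$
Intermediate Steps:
$B = \frac{855}{229}$ ($B = 4 - \frac{412 - 351}{167 + 62} = 4 - \frac{61}{229} = \frac{855}{229} \approx 3.7336$)
$r B = \left(-23\right) \frac{855}{229} = - \frac{19665}{229}$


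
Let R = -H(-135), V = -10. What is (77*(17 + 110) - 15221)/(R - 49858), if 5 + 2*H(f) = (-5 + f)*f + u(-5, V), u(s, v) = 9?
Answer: 907/9885 ≈ 0.091755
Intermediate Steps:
H(f) = 2 + f*(-5 + f)/2 (H(f) = -5/2 + ((-5 + f)*f + 9)/2 = -5/2 + (f*(-5 + f) + 9)/2 = -5/2 + (9 + f*(-5 + f))/2 = -5/2 + (9/2 + f*(-5 + f)/2) = 2 + f*(-5 + f)/2)
R = -9452 (R = -(2 + (½)*(-135)² - 5/2*(-135)) = -(2 + (½)*18225 + 675/2) = -(2 + 18225/2 + 675/2) = -1*9452 = -9452)
(77*(17 + 110) - 15221)/(R - 49858) = (77*(17 + 110) - 15221)/(-9452 - 49858) = (77*127 - 15221)/(-59310) = (9779 - 15221)*(-1/59310) = -5442*(-1/59310) = 907/9885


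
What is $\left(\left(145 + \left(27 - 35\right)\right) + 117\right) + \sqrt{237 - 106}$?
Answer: $254 + \sqrt{131} \approx 265.45$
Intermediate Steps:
$\left(\left(145 + \left(27 - 35\right)\right) + 117\right) + \sqrt{237 - 106} = \left(\left(145 + \left(27 - 35\right)\right) + 117\right) + \sqrt{131} = \left(\left(145 - 8\right) + 117\right) + \sqrt{131} = \left(137 + 117\right) + \sqrt{131} = 254 + \sqrt{131}$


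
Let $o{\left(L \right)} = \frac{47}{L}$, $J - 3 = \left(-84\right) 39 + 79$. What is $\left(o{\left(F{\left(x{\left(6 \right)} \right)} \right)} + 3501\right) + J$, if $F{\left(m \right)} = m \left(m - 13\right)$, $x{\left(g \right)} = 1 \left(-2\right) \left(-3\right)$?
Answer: $\frac{12847}{42} \approx 305.88$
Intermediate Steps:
$x{\left(g \right)} = 6$ ($x{\left(g \right)} = \left(-2\right) \left(-3\right) = 6$)
$J = -3194$ ($J = 3 + \left(\left(-84\right) 39 + 79\right) = 3 + \left(-3276 + 79\right) = 3 - 3197 = -3194$)
$F{\left(m \right)} = m \left(-13 + m\right)$
$\left(o{\left(F{\left(x{\left(6 \right)} \right)} \right)} + 3501\right) + J = \left(\frac{47}{6 \left(-13 + 6\right)} + 3501\right) - 3194 = \left(\frac{47}{6 \left(-7\right)} + 3501\right) - 3194 = \left(\frac{47}{-42} + 3501\right) - 3194 = \left(47 \left(- \frac{1}{42}\right) + 3501\right) - 3194 = \left(- \frac{47}{42} + 3501\right) - 3194 = \frac{146995}{42} - 3194 = \frac{12847}{42}$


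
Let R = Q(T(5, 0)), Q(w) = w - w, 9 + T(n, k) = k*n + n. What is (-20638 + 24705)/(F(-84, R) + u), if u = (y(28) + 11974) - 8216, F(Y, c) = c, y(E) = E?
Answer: 4067/3786 ≈ 1.0742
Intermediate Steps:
T(n, k) = -9 + n + k*n (T(n, k) = -9 + (k*n + n) = -9 + (n + k*n) = -9 + n + k*n)
Q(w) = 0
R = 0
u = 3786 (u = (28 + 11974) - 8216 = 12002 - 8216 = 3786)
(-20638 + 24705)/(F(-84, R) + u) = (-20638 + 24705)/(0 + 3786) = 4067/3786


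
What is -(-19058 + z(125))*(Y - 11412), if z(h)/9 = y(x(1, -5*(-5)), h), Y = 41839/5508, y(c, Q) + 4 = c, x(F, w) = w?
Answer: -1185264858133/5508 ≈ -2.1519e+8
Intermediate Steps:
y(c, Q) = -4 + c
Y = 41839/5508 (Y = 41839*(1/5508) = 41839/5508 ≈ 7.5960)
z(h) = 189 (z(h) = 9*(-4 - 5*(-5)) = 9*(-4 + 25) = 9*21 = 189)
-(-19058 + z(125))*(Y - 11412) = -(-19058 + 189)*(41839/5508 - 11412) = -(-18869)*(-62815457)/5508 = -1*1185264858133/5508 = -1185264858133/5508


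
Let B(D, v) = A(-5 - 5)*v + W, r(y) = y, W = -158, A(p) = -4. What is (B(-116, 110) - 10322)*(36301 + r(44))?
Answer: -396887400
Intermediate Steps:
B(D, v) = -158 - 4*v (B(D, v) = -4*v - 158 = -158 - 4*v)
(B(-116, 110) - 10322)*(36301 + r(44)) = ((-158 - 4*110) - 10322)*(36301 + 44) = ((-158 - 440) - 10322)*36345 = (-598 - 10322)*36345 = -10920*36345 = -396887400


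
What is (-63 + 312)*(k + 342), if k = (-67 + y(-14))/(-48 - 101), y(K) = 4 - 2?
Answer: 12704727/149 ≈ 85267.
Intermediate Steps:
y(K) = 2
k = 65/149 (k = (-67 + 2)/(-48 - 101) = -65/(-149) = -65*(-1/149) = 65/149 ≈ 0.43624)
(-63 + 312)*(k + 342) = (-63 + 312)*(65/149 + 342) = 249*(51023/149) = 12704727/149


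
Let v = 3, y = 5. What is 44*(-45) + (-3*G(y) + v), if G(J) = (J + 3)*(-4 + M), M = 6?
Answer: -2025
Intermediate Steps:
G(J) = 6 + 2*J (G(J) = (J + 3)*(-4 + 6) = (3 + J)*2 = 6 + 2*J)
44*(-45) + (-3*G(y) + v) = 44*(-45) + (-3*(6 + 2*5) + 3) = -1980 + (-3*(6 + 10) + 3) = -1980 + (-3*16 + 3) = -1980 + (-48 + 3) = -1980 - 45 = -2025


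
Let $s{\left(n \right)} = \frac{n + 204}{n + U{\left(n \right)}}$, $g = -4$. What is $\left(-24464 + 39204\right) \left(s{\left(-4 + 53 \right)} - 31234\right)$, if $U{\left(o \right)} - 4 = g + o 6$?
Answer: $- \frac{157909752660}{343} \approx -4.6038 \cdot 10^{8}$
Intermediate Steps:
$U{\left(o \right)} = 6 o$ ($U{\left(o \right)} = 4 + \left(-4 + o 6\right) = 4 + \left(-4 + 6 o\right) = 6 o$)
$s{\left(n \right)} = \frac{204 + n}{7 n}$ ($s{\left(n \right)} = \frac{n + 204}{n + 6 n} = \frac{204 + n}{7 n}$)
$\left(-24464 + 39204\right) \left(s{\left(-4 + 53 \right)} - 31234\right) = \left(-24464 + 39204\right) \left(\frac{204 + \left(-4 + 53\right)}{7 \left(-4 + 53\right)} - 31234\right) = 14740 \left(\frac{204 + 49}{7 \cdot 49} - 31234\right) = 14740 \left(\frac{1}{7} \cdot \frac{1}{49} \cdot 253 - 31234\right) = 14740 \left(\frac{253}{343} - 31234\right) = 14740 \left(- \frac{10713009}{343}\right) = - \frac{157909752660}{343}$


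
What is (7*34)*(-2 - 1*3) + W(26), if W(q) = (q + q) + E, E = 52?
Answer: -1086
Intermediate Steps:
W(q) = 52 + 2*q (W(q) = (q + q) + 52 = 2*q + 52 = 52 + 2*q)
(7*34)*(-2 - 1*3) + W(26) = (7*34)*(-2 - 1*3) + (52 + 2*26) = 238*(-2 - 3) + (52 + 52) = 238*(-5) + 104 = -1190 + 104 = -1086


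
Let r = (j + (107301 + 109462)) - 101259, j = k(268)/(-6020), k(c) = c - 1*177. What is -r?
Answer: -99333427/860 ≈ -1.1550e+5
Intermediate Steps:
k(c) = -177 + c (k(c) = c - 177 = -177 + c)
j = -13/860 (j = (-177 + 268)/(-6020) = 91*(-1/6020) = -13/860 ≈ -0.015116)
r = 99333427/860 (r = (-13/860 + (107301 + 109462)) - 101259 = (-13/860 + 216763) - 101259 = 186416167/860 - 101259 = 99333427/860 ≈ 1.1550e+5)
-r = -1*99333427/860 = -99333427/860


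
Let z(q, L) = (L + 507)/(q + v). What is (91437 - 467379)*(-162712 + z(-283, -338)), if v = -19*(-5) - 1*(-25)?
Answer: 9970818310950/163 ≈ 6.1171e+10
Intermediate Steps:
v = 120 (v = 95 + 25 = 120)
z(q, L) = (507 + L)/(120 + q) (z(q, L) = (L + 507)/(q + 120) = (507 + L)/(120 + q))
(91437 - 467379)*(-162712 + z(-283, -338)) = (91437 - 467379)*(-162712 + (507 - 338)/(120 - 283)) = -375942*(-162712 + 169/(-163)) = -375942*(-162712 - 1/163*169) = -375942*(-162712 - 169/163) = -375942*(-26522225/163) = 9970818310950/163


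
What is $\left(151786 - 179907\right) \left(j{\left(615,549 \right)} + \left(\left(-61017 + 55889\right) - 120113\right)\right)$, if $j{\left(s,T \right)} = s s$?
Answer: $-7114163064$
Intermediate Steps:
$j{\left(s,T \right)} = s^{2}$
$\left(151786 - 179907\right) \left(j{\left(615,549 \right)} + \left(\left(-61017 + 55889\right) - 120113\right)\right) = \left(151786 - 179907\right) \left(615^{2} + \left(\left(-61017 + 55889\right) - 120113\right)\right) = - 28121 \left(378225 - 125241\right) = \left(-28121\right) 252984 = -7114163064$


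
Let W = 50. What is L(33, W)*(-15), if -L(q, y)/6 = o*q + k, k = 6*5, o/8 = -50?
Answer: -1185300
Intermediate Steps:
o = -400 (o = 8*(-50) = -400)
k = 30
L(q, y) = -180 + 2400*q (L(q, y) = -6*(-400*q + 30) = -6*(30 - 400*q) = -180 + 2400*q)
L(33, W)*(-15) = (-180 + 2400*33)*(-15) = (-180 + 79200)*(-15) = 79020*(-15) = -1185300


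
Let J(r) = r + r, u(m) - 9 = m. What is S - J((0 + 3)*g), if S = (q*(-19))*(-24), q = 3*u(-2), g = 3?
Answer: 9558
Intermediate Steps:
u(m) = 9 + m
J(r) = 2*r
q = 21 (q = 3*(9 - 2) = 3*7 = 21)
S = 9576 (S = (21*(-19))*(-24) = -399*(-24) = 9576)
S - J((0 + 3)*g) = 9576 - 2*(0 + 3)*3 = 9576 - 2*3*3 = 9576 - 2*9 = 9576 - 1*18 = 9576 - 18 = 9558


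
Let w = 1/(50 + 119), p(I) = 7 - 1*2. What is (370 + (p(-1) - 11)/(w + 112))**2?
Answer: 49038031376656/358307041 ≈ 1.3686e+5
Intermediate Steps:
p(I) = 5 (p(I) = 7 - 2 = 5)
w = 1/169 ≈ 0.0059172
(370 + (p(-1) - 11)/(w + 112))**2 = (370 + (5 - 11)/(1/169 + 112))**2 = (370 - 6/18929/169)**2 = (370 - 6*169/18929)**2 = (370 - 1014/18929)**2 = (7002716/18929)**2 = 49038031376656/358307041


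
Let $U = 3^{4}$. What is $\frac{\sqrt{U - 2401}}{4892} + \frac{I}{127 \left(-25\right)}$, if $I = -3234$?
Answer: $\frac{3234}{3175} + \frac{i \sqrt{145}}{1223} \approx 1.0186 + 0.0098459 i$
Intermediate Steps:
$U = 81$
$\frac{\sqrt{U - 2401}}{4892} + \frac{I}{127 \left(-25\right)} = \frac{\sqrt{81 - 2401}}{4892} - \frac{3234}{127 \left(-25\right)} = \sqrt{-2320} \cdot \frac{1}{4892} - \frac{3234}{-3175} = 4 i \sqrt{145} \cdot \frac{1}{4892} - - \frac{3234}{3175} = \frac{i \sqrt{145}}{1223} + \frac{3234}{3175} = \frac{3234}{3175} + \frac{i \sqrt{145}}{1223}$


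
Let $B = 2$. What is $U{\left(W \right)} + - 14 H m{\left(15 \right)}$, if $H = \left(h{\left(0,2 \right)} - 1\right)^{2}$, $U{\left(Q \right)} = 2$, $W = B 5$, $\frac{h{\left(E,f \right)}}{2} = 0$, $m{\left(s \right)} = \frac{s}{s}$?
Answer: $-12$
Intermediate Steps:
$m{\left(s \right)} = 1$
$h{\left(E,f \right)} = 0$ ($h{\left(E,f \right)} = 2 \cdot 0 = 0$)
$W = 10$ ($W = 2 \cdot 5 = 10$)
$H = 1$ ($H = \left(0 - 1\right)^{2} = \left(-1\right)^{2} = 1$)
$U{\left(W \right)} + - 14 H m{\left(15 \right)} = 2 + \left(-14\right) 1 \cdot 1 = 2 - 14 = -12$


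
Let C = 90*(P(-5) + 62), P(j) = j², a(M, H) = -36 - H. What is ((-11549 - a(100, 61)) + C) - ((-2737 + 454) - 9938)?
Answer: 8599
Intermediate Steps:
C = 7830 (C = 90*((-5)² + 62) = 90*(25 + 62) = 90*87 = 7830)
((-11549 - a(100, 61)) + C) - ((-2737 + 454) - 9938) = ((-11549 - (-36 - 1*61)) + 7830) - ((-2737 + 454) - 9938) = ((-11549 - (-36 - 61)) + 7830) - (-2283 - 9938) = ((-11549 - 1*(-97)) + 7830) - 1*(-12221) = ((-11549 + 97) + 7830) + 12221 = (-11452 + 7830) + 12221 = -3622 + 12221 = 8599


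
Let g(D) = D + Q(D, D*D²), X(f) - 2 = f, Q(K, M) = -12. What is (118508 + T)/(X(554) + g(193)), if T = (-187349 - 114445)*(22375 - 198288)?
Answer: 53089606430/737 ≈ 7.2035e+7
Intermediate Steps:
T = 53089487922 (T = -301794*(-175913) = 53089487922)
X(f) = 2 + f
g(D) = -12 + D (g(D) = D - 12 = -12 + D)
(118508 + T)/(X(554) + g(193)) = (118508 + 53089487922)/((2 + 554) + (-12 + 193)) = 53089606430/(556 + 181) = 53089606430/737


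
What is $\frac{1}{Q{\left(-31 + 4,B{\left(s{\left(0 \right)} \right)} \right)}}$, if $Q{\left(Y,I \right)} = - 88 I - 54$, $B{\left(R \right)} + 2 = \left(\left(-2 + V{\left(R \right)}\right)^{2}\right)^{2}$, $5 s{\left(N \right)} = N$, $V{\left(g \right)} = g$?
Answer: $- \frac{1}{1286} \approx -0.0007776$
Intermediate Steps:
$s{\left(N \right)} = \frac{N}{5}$
$B{\left(R \right)} = -2 + \left(-2 + R\right)^{4}$ ($B{\left(R \right)} = -2 + \left(\left(-2 + R\right)^{2}\right)^{2} = -2 + \left(-2 + R\right)^{4}$)
$Q{\left(Y,I \right)} = -54 - 88 I$
$\frac{1}{Q{\left(-31 + 4,B{\left(s{\left(0 \right)} \right)} \right)}} = \frac{1}{-54 - 88 \left(-2 + \left(-2 + \frac{1}{5} \cdot 0\right)^{4}\right)} = \frac{1}{-54 - 88 \left(-2 + \left(-2 + 0\right)^{4}\right)} = \frac{1}{-54 - 88 \left(-2 + \left(-2\right)^{4}\right)} = \frac{1}{-54 - 88 \left(-2 + 16\right)} = \frac{1}{-54 - 1232} = \frac{1}{-1286} = - \frac{1}{1286}$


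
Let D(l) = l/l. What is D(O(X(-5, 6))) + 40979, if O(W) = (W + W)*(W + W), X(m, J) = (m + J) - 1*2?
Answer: 40980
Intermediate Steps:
X(m, J) = -2 + J + m (X(m, J) = (J + m) - 2 = -2 + J + m)
O(W) = 4*W² (O(W) = (2*W)*(2*W) = 4*W²)
D(l) = 1
D(O(X(-5, 6))) + 40979 = 1 + 40979 = 40980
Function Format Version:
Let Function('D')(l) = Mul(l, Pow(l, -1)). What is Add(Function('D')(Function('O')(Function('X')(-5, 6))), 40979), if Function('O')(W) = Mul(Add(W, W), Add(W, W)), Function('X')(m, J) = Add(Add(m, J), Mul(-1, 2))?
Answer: 40980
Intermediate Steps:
Function('X')(m, J) = Add(-2, J, m) (Function('X')(m, J) = Add(Add(J, m), -2) = Add(-2, J, m))
Function('O')(W) = Mul(4, Pow(W, 2)) (Function('O')(W) = Mul(Mul(2, W), Mul(2, W)) = Mul(4, Pow(W, 2)))
Function('D')(l) = 1
Add(Function('D')(Function('O')(Function('X')(-5, 6))), 40979) = Add(1, 40979) = 40980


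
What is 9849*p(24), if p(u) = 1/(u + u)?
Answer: 3283/16 ≈ 205.19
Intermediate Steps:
p(u) = 1/(2*u)
9849*p(24) = 9849*((½)/24) = 9849*((½)*(1/24)) = 9849*(1/48) = 3283/16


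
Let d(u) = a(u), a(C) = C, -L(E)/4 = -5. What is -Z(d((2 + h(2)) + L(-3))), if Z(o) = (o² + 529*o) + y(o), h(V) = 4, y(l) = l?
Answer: -14456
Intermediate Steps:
L(E) = 20 (L(E) = -4*(-5) = 20)
d(u) = u
Z(o) = o² + 530*o (Z(o) = (o² + 529*o) + o = o² + 530*o)
-Z(d((2 + h(2)) + L(-3))) = -((2 + 4) + 20)*(530 + ((2 + 4) + 20)) = -(6 + 20)*(530 + (6 + 20)) = -26*(530 + 26) = -26*556 = -1*14456 = -14456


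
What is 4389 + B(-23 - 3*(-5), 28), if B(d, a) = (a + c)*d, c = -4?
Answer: 4197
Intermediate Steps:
B(d, a) = d*(-4 + a) (B(d, a) = (a - 4)*d = (-4 + a)*d = d*(-4 + a))
4389 + B(-23 - 3*(-5), 28) = 4389 + (-23 - 3*(-5))*(-4 + 28) = 4389 + (-23 - 1*(-15))*24 = 4389 + (-23 + 15)*24 = 4389 - 8*24 = 4389 - 192 = 4197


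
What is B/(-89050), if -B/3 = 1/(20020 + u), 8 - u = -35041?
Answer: 3/4903894450 ≈ 6.1176e-10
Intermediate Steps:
u = 35049 (u = 8 - 1*(-35041) = 8 + 35041 = 35049)
B = -3/55069 (B = -3/(20020 + 35049) = -3/55069 ≈ -5.4477e-5)
B/(-89050) = -3/55069/(-89050) = -3/55069*(-1/89050) = 3/4903894450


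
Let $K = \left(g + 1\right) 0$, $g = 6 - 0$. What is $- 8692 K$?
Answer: $0$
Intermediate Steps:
$g = 6$ ($g = 6 + 0 = 6$)
$K = 0$ ($K = \left(6 + 1\right) 0 = 7 \cdot 0 = 0$)
$- 8692 K = \left(-8692\right) 0 = 0$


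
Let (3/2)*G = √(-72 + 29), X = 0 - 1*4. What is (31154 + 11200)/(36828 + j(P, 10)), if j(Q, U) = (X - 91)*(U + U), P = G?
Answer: 21177/17464 ≈ 1.2126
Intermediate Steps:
X = -4 (X = 0 - 4 = -4)
G = 2*I*√43/3 (G = 2*√(-72 + 29)/3 = 2*√(-43)/3 = 2*(I*√43)/3 = 2*I*√43/3 ≈ 4.3716*I)
P = 2*I*√43/3 ≈ 4.3716*I
j(Q, U) = -190*U (j(Q, U) = (-4 - 91)*(U + U) = -190*U)
(31154 + 11200)/(36828 + j(P, 10)) = (31154 + 11200)/(36828 - 190*10) = 42354/(36828 - 1900) = 42354/34928 = 42354*(1/34928) = 21177/17464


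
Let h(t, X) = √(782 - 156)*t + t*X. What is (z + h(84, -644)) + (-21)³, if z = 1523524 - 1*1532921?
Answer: -72754 + 84*√626 ≈ -70652.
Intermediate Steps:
z = -9397 (z = 1523524 - 1532921 = -9397)
h(t, X) = X*t + t*√626 (h(t, X) = √626*t + X*t = t*√626 + X*t = X*t + t*√626)
(z + h(84, -644)) + (-21)³ = (-9397 + 84*(-644 + √626)) + (-21)³ = (-9397 + (-54096 + 84*√626)) - 9261 = (-63493 + 84*√626) - 9261 = -72754 + 84*√626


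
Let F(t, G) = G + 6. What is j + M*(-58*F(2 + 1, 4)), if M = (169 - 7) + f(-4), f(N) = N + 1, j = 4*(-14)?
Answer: -92276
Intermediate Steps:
j = -56
F(t, G) = 6 + G
f(N) = 1 + N
M = 159 (M = (169 - 7) + (1 - 4) = 162 - 3 = 159)
j + M*(-58*F(2 + 1, 4)) = -56 + 159*(-58*(6 + 4)) = -56 + 159*(-58*10) = -56 + 159*(-580) = -56 - 92220 = -92276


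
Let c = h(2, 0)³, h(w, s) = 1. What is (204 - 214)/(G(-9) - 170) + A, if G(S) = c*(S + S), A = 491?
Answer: 46159/94 ≈ 491.05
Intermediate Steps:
c = 1 (c = 1³ = 1)
G(S) = 2*S (G(S) = 1*(S + S) = 1*(2*S) = 2*S)
(204 - 214)/(G(-9) - 170) + A = (204 - 214)/(2*(-9) - 170) + 491 = -10/(-18 - 170) + 491 = -10/(-188) + 491 = -10*(-1/188) + 491 = 5/94 + 491 = 46159/94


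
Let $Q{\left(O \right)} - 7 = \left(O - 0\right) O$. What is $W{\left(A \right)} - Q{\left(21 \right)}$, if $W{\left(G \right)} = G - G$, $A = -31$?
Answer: $-448$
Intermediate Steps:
$Q{\left(O \right)} = 7 + O^{2}$ ($Q{\left(O \right)} = 7 + \left(O - 0\right) O = 7 + \left(O + 0\right) O = 7 + O O = 7 + O^{2}$)
$W{\left(G \right)} = 0$
$W{\left(A \right)} - Q{\left(21 \right)} = 0 - \left(7 + 21^{2}\right) = 0 - \left(7 + 441\right) = 0 - 448 = -448$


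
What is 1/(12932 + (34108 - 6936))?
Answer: 1/40104 ≈ 2.4935e-5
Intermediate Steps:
1/(12932 + (34108 - 6936)) = 1/(12932 + 27172) = 1/40104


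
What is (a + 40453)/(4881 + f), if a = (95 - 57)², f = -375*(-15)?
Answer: 41897/10506 ≈ 3.9879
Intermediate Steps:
f = 5625
a = 1444 (a = 38² = 1444)
(a + 40453)/(4881 + f) = (1444 + 40453)/(4881 + 5625) = 41897/10506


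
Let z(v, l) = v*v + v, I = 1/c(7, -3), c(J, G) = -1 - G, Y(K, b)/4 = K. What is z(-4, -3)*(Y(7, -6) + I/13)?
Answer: 4374/13 ≈ 336.46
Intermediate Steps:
Y(K, b) = 4*K
I = 1/2 (I = 1/(-1 - 1*(-3)) = 1/(-1 + 3) = 1/2 ≈ 0.50000)
z(v, l) = v + v**2 (z(v, l) = v**2 + v = v + v**2)
z(-4, -3)*(Y(7, -6) + I/13) = (-4*(1 - 4))*(4*7 + (1/2)/13) = (-4*(-3))*(28 + (1/2)*(1/13)) = 12*(28 + 1/26) = 12*(729/26) = 4374/13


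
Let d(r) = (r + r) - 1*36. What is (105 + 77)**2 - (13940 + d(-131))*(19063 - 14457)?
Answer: -62801928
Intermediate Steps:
d(r) = -36 + 2*r (d(r) = 2*r - 36 = -36 + 2*r)
(105 + 77)**2 - (13940 + d(-131))*(19063 - 14457) = (105 + 77)**2 - (13940 + (-36 + 2*(-131)))*(19063 - 14457) = 182**2 - (13940 + (-36 - 262))*4606 = 33124 - (13940 - 298)*4606 = 33124 - 13642*4606 = 33124 - 1*62835052 = 33124 - 62835052 = -62801928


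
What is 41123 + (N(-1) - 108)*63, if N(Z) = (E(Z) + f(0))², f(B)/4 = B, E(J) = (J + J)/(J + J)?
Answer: 34382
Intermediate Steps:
E(J) = 1 (E(J) = (2*J)/((2*J)) = (2*J)*(1/(2*J)) = 1)
f(B) = 4*B
N(Z) = 1 (N(Z) = (1 + 4*0)² = (1 + 0)² = 1² = 1)
41123 + (N(-1) - 108)*63 = 41123 + (1 - 108)*63 = 41123 - 107*63 = 41123 - 6741 = 34382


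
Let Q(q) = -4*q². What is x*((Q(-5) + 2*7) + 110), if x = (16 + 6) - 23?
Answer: -24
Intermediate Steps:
x = -1 (x = 22 - 23 = -1)
x*((Q(-5) + 2*7) + 110) = -((-4*(-5)² + 2*7) + 110) = -((-4*25 + 14) + 110) = -((-100 + 14) + 110) = -(-86 + 110) = -1*24 = -24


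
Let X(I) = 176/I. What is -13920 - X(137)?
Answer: -1907216/137 ≈ -13921.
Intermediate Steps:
-13920 - X(137) = -13920 - 176/137 = -1907216/137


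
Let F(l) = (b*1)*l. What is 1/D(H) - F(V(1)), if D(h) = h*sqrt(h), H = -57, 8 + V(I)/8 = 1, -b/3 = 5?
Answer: -840 + I*sqrt(57)/3249 ≈ -840.0 + 0.0023237*I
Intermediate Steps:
b = -15 (b = -3*5 = -15)
V(I) = -56 (V(I) = -64 + 8*1 = -64 + 8 = -56)
F(l) = -15*l (F(l) = (-15*1)*l = -15*l)
D(h) = h**(3/2)
1/D(H) - F(V(1)) = 1/((-57)**(3/2)) - (-15)*(-56) = 1/(-57*I*sqrt(57)) - 1*840 = I*sqrt(57)/3249 - 840 = -840 + I*sqrt(57)/3249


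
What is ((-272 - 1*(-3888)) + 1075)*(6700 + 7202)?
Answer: 65214282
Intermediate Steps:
((-272 - 1*(-3888)) + 1075)*(6700 + 7202) = ((-272 + 3888) + 1075)*13902 = (3616 + 1075)*13902 = 4691*13902 = 65214282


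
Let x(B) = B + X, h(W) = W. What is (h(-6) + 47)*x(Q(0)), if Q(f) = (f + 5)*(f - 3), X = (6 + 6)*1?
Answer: -123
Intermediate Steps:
X = 12 (X = 12*1 = 12)
Q(f) = (-3 + f)*(5 + f) (Q(f) = (5 + f)*(-3 + f) = (-3 + f)*(5 + f))
x(B) = 12 + B (x(B) = B + 12 = 12 + B)
(h(-6) + 47)*x(Q(0)) = (-6 + 47)*(12 + (-15 + 0**2 + 2*0)) = 41*(12 + (-15 + 0 + 0)) = 41*(12 - 15) = 41*(-3) = -123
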